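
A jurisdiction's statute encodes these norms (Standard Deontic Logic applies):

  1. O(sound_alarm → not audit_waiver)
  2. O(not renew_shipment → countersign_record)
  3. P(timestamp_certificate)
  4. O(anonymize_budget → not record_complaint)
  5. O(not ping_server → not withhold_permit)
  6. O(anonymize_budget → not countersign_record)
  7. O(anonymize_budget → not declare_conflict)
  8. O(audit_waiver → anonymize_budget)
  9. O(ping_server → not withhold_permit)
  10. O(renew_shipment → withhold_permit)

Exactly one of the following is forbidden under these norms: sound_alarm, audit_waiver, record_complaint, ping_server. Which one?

Premises 9 and 5 cover both cases: O(ping_server → not withhold_permit) and O(not ping_server → not withhold_permit). Since ping_server ∨ not ping_server is a tautology, O(not withhold_permit) follows.
Premise 10, O(renew_shipment → withhold_permit), contraposes to O(not withhold_permit → not renew_shipment); with O(not withhold_permit) we get O(not renew_shipment).
From O(not renew_shipment) and premise 2, O(not renew_shipment → countersign_record), we obtain O(countersign_record).
Premise 6 is O(anonymize_budget → not countersign_record); contrapositively O(countersign_record → not anonymize_budget). Since O(countersign_record) holds, K gives O(not anonymize_budget).
Premise 8 is O(audit_waiver → anonymize_budget); contrapositively O(not anonymize_budget → not audit_waiver). Since O(not anonymize_budget) holds, K gives O(not audit_waiver).
So O(not audit_waiver) holds, i.e. audit_waiver is forbidden. None of the other listed options is forbidden under the premises.

audit_waiver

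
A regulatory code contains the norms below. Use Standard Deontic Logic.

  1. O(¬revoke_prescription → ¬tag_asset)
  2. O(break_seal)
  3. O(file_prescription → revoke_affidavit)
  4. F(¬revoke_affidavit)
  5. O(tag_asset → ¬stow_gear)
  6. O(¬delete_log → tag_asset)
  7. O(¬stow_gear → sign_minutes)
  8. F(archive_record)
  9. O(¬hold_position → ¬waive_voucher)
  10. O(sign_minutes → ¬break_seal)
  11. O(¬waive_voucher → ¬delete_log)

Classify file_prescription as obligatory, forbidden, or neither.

Neither

Premise 3 is O(file_prescription → revoke_affidavit); even if O(revoke_affidavit) held, inferring O(file_prescription) would be affirming the consequent — invalid.
No premise or chain of K-axiom applications forces O(file_prescription), and none forces O(¬file_prescription). So file_prescription is neither obligatory nor forbidden under these norms.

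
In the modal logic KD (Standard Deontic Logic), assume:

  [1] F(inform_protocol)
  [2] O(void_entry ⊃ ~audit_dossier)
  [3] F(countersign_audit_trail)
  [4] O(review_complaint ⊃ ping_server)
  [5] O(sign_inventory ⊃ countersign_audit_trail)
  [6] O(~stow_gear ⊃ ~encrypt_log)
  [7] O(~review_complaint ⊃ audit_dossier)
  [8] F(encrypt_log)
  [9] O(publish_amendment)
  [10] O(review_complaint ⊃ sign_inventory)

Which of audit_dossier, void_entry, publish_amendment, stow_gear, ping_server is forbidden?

Premise 3 is F(countersign_audit_trail), i.e. O(~countersign_audit_trail).
Premise 5 is O(sign_inventory ⊃ countersign_audit_trail); contrapositively O(~countersign_audit_trail ⊃ ~sign_inventory). Since O(~countersign_audit_trail) holds, K gives O(~sign_inventory).
Premise 10, O(review_complaint ⊃ sign_inventory), contraposes to O(~sign_inventory ⊃ ~review_complaint); with O(~sign_inventory) we get O(~review_complaint).
Premise 7 is O(~review_complaint ⊃ audit_dossier); since O(~review_complaint), deontic closure gives O(audit_dossier).
The contrapositive of premise 2 (O(void_entry ⊃ ~audit_dossier)) is O(audit_dossier ⊃ ~void_entry), and O(audit_dossier) is already established, so O(~void_entry).
So O(~void_entry) holds, i.e. void_entry is forbidden. None of the other listed options is forbidden under the premises.

void_entry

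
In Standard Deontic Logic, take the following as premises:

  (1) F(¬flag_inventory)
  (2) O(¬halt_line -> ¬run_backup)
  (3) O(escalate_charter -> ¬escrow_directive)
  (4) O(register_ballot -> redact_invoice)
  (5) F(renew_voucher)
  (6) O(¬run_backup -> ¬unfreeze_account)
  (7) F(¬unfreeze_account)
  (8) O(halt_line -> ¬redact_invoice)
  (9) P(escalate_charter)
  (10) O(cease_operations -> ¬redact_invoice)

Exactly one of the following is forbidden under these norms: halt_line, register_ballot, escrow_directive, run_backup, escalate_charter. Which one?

Premise 7 is F(¬unfreeze_account), i.e. O(unfreeze_account).
The contrapositive of premise 6 (O(¬run_backup -> ¬unfreeze_account)) is O(unfreeze_account -> run_backup), and O(unfreeze_account) is already established, so O(run_backup).
The contrapositive of premise 2 (O(¬halt_line -> ¬run_backup)) is O(run_backup -> halt_line), and O(run_backup) is already established, so O(halt_line).
With premise 8, O(halt_line -> ¬redact_invoice), the K-axiom yields O(¬redact_invoice).
Premise 4 is O(register_ballot -> redact_invoice); contrapositively O(¬redact_invoice -> ¬register_ballot). Since O(¬redact_invoice) holds, K gives O(¬register_ballot).
So O(¬register_ballot) holds, i.e. register_ballot is forbidden. None of the other listed options is forbidden under the premises.

register_ballot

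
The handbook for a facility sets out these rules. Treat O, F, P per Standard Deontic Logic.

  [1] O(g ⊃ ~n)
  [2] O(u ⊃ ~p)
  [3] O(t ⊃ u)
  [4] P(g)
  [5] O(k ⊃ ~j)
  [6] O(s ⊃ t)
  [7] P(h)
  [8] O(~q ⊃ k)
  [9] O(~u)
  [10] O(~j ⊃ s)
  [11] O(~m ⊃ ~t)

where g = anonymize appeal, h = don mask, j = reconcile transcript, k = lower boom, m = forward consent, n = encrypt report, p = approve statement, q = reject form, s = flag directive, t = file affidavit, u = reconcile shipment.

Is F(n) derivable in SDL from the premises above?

Premise 1 is O(g ⊃ ~n), but O(g) is not derivable from the premises (the permission P(g) asserts only ~O(~g), not O(g)), so it does not yield O(~n).
No other premise forces O(~n). An ideal world satisfying every premise can still have n true, so F(n) is not derivable.

No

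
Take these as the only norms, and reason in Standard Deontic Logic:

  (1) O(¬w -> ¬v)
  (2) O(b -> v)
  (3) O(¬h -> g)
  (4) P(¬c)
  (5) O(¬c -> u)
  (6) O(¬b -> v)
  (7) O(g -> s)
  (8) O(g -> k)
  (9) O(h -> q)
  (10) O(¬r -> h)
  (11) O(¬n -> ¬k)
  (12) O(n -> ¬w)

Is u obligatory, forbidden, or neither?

Neither

Premise 5 is O(¬c -> u), but O(¬c) is not derivable from the premises (the permission P(¬c) asserts only ¬O(c), not O(¬c)), so it does not yield O(u).
No premise or chain of K-axiom applications forces O(u), and none forces O(¬u). So u is neither obligatory nor forbidden under these norms.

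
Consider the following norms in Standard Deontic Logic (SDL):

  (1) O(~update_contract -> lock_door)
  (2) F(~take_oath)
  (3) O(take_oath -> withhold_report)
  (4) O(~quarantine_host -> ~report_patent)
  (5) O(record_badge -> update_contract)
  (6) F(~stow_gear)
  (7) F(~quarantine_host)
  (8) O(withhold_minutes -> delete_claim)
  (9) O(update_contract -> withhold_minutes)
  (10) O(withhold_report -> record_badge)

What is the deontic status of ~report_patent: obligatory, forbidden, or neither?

Neither

Premise 4 is O(~quarantine_host -> ~report_patent), but O(~quarantine_host) is not derivable from the premises, so it does not yield O(~report_patent).
No premise or chain of K-axiom applications forces O(~report_patent), and none forces O(report_patent). So ~report_patent is neither obligatory nor forbidden under these norms.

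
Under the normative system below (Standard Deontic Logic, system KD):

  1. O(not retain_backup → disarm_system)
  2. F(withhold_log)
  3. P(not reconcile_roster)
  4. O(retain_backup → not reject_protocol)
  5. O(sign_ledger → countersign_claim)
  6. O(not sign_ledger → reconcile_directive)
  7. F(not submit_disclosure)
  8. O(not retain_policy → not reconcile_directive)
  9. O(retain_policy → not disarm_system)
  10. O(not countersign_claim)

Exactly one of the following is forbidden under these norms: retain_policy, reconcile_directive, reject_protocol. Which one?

Premise 10 gives O(not countersign_claim).
The contrapositive of premise 5 (O(sign_ledger → countersign_claim)) is O(not countersign_claim → not sign_ledger), and O(not countersign_claim) is already established, so O(not sign_ledger).
Applying K to premise 6 (O(not sign_ledger → reconcile_directive)) and O(not sign_ledger) yields O(reconcile_directive).
Premise 8, O(not retain_policy → not reconcile_directive), contraposes to O(reconcile_directive → retain_policy); with O(reconcile_directive) we get O(retain_policy).
From O(retain_policy) and premise 9, O(retain_policy → not disarm_system), we obtain O(not disarm_system).
Premise 1, O(not retain_backup → disarm_system), contraposes to O(not disarm_system → retain_backup); with O(not disarm_system) we get O(retain_backup).
From O(retain_backup) and premise 4, O(retain_backup → not reject_protocol), we obtain O(not reject_protocol).
So O(not reject_protocol) holds, i.e. reject_protocol is forbidden. None of the other listed options is forbidden under the premises.

reject_protocol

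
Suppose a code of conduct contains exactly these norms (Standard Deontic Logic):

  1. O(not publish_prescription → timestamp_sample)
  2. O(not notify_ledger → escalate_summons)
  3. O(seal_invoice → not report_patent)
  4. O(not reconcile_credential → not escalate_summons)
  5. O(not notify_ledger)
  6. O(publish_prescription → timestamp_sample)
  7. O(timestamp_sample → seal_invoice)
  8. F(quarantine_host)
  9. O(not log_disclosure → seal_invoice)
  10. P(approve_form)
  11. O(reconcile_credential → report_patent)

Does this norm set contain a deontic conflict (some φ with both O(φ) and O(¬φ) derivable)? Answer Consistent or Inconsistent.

Inconsistent

By case analysis on not publish_prescription: premise 1 gives O(not publish_prescription → timestamp_sample) and premise 6 gives O(publish_prescription → timestamp_sample), so O(timestamp_sample) either way.
From O(timestamp_sample) and premise 7, O(timestamp_sample → seal_invoice), we obtain O(seal_invoice).
Premise 3 is O(seal_invoice → not report_patent); since O(seal_invoice), deontic closure gives O(not report_patent).
Premise 11, O(reconcile_credential → report_patent), contraposes to O(not report_patent → not reconcile_credential); with O(not report_patent) we get O(not reconcile_credential).
Applying K to premise 4 (O(not reconcile_credential → not escalate_summons)) and O(not reconcile_credential) yields O(not escalate_summons).
Premise 2 is O(not notify_ledger → escalate_summons); contrapositively O(not escalate_summons → notify_ledger). Since O(not escalate_summons) holds, K gives O(notify_ledger).
However, premise 5 gives O(not notify_ledger).
We now have both O(notify_ledger) and O(not notify_ledger) — notify_ledger is simultaneously obligatory and forbidden, violating the D-axiom.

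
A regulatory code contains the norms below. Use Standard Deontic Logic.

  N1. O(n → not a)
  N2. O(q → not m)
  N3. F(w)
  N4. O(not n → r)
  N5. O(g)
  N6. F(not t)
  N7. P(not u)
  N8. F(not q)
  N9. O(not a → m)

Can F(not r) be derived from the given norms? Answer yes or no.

F(not q) at premise 8 means O(q).
With premise 2, O(q → not m), the K-axiom yields O(not m).
The contrapositive of premise 9 (O(not a → m)) is O(not m → a), and O(not m) is already established, so O(a).
Premise 1, O(n → not a), contraposes to O(a → not n); with O(a) we get O(not n).
From O(not n) and premise 4, O(not n → r), we obtain O(r).
Premises 3, 5, 6, 7 do not contribute to this derivation.
So O(r) holds, i.e. F(not r). The claim follows.

Yes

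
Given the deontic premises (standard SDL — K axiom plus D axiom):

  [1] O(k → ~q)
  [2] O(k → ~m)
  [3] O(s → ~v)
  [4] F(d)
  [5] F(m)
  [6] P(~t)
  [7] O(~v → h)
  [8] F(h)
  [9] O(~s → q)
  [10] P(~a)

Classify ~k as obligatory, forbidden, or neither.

Premise 8, F(h), is equivalent to O(~h).
Premise 7, O(~v → h), contraposes to O(~h → v); with O(~h) we get O(v).
Premise 3 is O(s → ~v); contrapositively O(v → ~s). Since O(v) holds, K gives O(~s).
Premise 9 is O(~s → q); since O(~s), deontic closure gives O(q).
Premise 1, O(k → ~q), contraposes to O(q → ~k); with O(q) we get O(~k).
Premises 2, 4, 5, 6, 10 do not contribute to this derivation.
Hence ~k is obligatory.

Obligatory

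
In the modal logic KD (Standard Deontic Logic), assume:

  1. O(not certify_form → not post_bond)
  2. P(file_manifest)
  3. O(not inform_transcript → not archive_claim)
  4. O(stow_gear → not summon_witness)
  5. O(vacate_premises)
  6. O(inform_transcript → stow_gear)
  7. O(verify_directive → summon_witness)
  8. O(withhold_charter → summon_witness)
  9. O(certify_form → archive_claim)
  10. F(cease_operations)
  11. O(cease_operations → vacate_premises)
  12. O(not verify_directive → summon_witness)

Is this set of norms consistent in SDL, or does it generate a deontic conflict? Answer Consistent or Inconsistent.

Premise 11 is O(cease_operations → vacate_premises); even if O(vacate_premises) held, inferring O(cease_operations) would be affirming the consequent — invalid.
So O(cease_operations) is not derivable, and the apparent clash with O(not cease_operations) does not arise.
A world satisfying every obligation exists (e.g. archive_claim=false, cease_operations=false, certify_form=false, file_manifest=false, inform_transcript=false, post_bond=false, stow_gear=false, summon_witness=true, vacate_premises=true, verify_directive=false, withhold_charter=false); no atom is both obligatory and forbidden, so the set is consistent.

Consistent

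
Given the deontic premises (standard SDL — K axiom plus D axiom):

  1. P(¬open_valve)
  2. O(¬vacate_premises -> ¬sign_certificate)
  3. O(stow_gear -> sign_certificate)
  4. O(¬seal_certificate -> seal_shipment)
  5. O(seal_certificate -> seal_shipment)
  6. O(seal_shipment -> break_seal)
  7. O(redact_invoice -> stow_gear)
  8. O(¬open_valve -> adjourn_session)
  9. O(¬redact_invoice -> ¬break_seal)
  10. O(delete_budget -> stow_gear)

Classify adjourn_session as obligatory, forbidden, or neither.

Premise 8 is O(¬open_valve -> adjourn_session), but O(¬open_valve) is not derivable from the premises (the permission P(¬open_valve) asserts only ¬O(open_valve), not O(¬open_valve)), so it does not yield O(adjourn_session).
No premise or chain of K-axiom applications forces O(adjourn_session), and none forces O(¬adjourn_session). So adjourn_session is neither obligatory nor forbidden under these norms.

Neither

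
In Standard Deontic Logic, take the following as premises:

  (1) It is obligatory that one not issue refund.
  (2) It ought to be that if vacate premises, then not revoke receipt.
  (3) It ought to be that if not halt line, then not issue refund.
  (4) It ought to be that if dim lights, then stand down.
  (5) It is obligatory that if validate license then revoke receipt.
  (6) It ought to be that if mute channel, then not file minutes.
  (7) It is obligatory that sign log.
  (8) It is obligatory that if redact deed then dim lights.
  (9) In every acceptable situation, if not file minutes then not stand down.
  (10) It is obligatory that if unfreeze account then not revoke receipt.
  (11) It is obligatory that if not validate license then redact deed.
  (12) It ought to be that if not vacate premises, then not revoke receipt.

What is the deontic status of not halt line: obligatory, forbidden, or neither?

Premise 3 is O(¬halt_line → ¬issue_refund); even if O(¬issue_refund) held, inferring O(¬halt_line) would be affirming the consequent — invalid.
No premise or chain of K-axiom applications forces O(¬halt_line), and none forces O(halt_line). So ¬halt_line is neither obligatory nor forbidden under these norms.

Neither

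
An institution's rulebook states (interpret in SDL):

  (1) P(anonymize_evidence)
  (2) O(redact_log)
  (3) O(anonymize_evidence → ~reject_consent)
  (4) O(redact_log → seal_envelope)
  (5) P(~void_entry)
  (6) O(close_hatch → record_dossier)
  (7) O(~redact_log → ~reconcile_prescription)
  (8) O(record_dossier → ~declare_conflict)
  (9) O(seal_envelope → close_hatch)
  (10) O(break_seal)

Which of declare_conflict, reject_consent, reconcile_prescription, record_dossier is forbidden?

Premise 2 gives O(redact_log).
With premise 4, O(redact_log → seal_envelope), the K-axiom yields O(seal_envelope).
With premise 9, O(seal_envelope → close_hatch), the K-axiom yields O(close_hatch).
Premise 6 is O(close_hatch → record_dossier); since O(close_hatch), deontic closure gives O(record_dossier).
From O(record_dossier) and premise 8, O(record_dossier → ~declare_conflict), we obtain O(~declare_conflict).
So O(~declare_conflict) holds, i.e. declare_conflict is forbidden. None of the other listed options is forbidden under the premises.

declare_conflict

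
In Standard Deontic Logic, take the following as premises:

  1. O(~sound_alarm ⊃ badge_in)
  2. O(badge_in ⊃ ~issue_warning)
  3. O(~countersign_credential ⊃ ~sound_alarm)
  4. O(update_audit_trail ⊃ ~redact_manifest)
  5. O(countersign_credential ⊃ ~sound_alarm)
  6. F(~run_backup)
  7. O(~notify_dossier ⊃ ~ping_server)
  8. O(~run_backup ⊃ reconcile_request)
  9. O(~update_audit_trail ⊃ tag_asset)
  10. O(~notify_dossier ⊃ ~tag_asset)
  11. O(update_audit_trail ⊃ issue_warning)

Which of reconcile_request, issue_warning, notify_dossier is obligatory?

Premises 3 and 5 are O(~countersign_credential ⊃ ~sound_alarm) and O(countersign_credential ⊃ ~sound_alarm); every ideal world satisfies ~countersign_credential or countersign_credential, so in either case ~sound_alarm holds — hence O(~sound_alarm).
Premise 1 is O(~sound_alarm ⊃ badge_in); since O(~sound_alarm), deontic closure gives O(badge_in).
From O(badge_in) and premise 2, O(badge_in ⊃ ~issue_warning), we obtain O(~issue_warning).
Premise 11 is O(update_audit_trail ⊃ issue_warning); contrapositively O(~issue_warning ⊃ ~update_audit_trail). Since O(~issue_warning) holds, K gives O(~update_audit_trail).
From O(~update_audit_trail) and premise 9, O(~update_audit_trail ⊃ tag_asset), we obtain O(tag_asset).
Premise 10, O(~notify_dossier ⊃ ~tag_asset), contraposes to O(tag_asset ⊃ notify_dossier); with O(tag_asset) we get O(notify_dossier).
So O(notify_dossier) holds — notify_dossier is obligatory. None of the other listed options is made obligatory by any chain of premises.

notify_dossier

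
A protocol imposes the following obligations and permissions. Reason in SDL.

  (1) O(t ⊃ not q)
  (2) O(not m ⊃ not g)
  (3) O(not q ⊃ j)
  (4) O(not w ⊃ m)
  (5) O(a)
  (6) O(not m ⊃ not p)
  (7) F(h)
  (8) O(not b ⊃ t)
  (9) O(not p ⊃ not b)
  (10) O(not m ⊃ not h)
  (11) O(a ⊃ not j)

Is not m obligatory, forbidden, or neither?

Forbidden

Premise 5 states O(a) outright.
From O(a) and premise 11, O(a ⊃ not j), we obtain O(not j).
Premise 3 is O(not q ⊃ j); contrapositively O(not j ⊃ q). Since O(not j) holds, K gives O(q).
Premise 1 is O(t ⊃ not q); contrapositively O(q ⊃ not t). Since O(q) holds, K gives O(not t).
Premise 8, O(not b ⊃ t), contraposes to O(not t ⊃ b); with O(not t) we get O(b).
The contrapositive of premise 9 (O(not p ⊃ not b)) is O(b ⊃ p), and O(b) is already established, so O(p).
Premise 6 is O(not m ⊃ not p); contrapositively O(p ⊃ m). Since O(p) holds, K gives O(m).
Premises 2, 4, 7, 10 do not contribute to this derivation.
Thus O(m), which is F(not m): not m is forbidden.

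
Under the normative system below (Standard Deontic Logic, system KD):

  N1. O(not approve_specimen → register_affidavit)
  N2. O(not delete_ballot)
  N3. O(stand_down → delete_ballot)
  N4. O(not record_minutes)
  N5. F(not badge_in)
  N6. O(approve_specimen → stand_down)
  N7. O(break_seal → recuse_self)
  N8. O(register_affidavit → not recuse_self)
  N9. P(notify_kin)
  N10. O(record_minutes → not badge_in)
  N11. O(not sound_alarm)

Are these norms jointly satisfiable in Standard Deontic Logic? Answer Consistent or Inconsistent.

Premise 10 is O(record_minutes → not badge_in), but O(record_minutes) is not derivable from the premises, so it does not yield O(not badge_in).
So O(not badge_in) is not derivable, and the apparent clash with O(badge_in) does not arise.
A world satisfying every obligation exists (e.g. approve_specimen=false, badge_in=true, break_seal=false, delete_ballot=false, notify_kin=false, record_minutes=false, recuse_self=false, register_affidavit=true, sound_alarm=false, stand_down=false); no atom is both obligatory and forbidden, so the set is consistent.

Consistent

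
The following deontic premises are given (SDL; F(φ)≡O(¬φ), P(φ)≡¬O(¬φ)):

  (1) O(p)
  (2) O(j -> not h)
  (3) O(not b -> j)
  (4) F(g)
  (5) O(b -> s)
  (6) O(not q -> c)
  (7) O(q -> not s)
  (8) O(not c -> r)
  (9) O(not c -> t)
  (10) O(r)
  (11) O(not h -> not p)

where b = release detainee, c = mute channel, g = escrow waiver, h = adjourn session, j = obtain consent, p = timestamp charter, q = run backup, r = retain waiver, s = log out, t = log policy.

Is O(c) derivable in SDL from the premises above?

Premise 1 states O(p) outright.
Premise 11, O(not h -> not p), contraposes to O(p -> h); with O(p) we get O(h).
The contrapositive of premise 2 (O(j -> not h)) is O(h -> not j), and O(h) is already established, so O(not j).
The contrapositive of premise 3 (O(not b -> j)) is O(not j -> b), and O(not j) is already established, so O(b).
Applying K to premise 5 (O(b -> s)) and O(b) yields O(s).
Premise 7, O(q -> not s), contraposes to O(s -> not q); with O(s) we get O(not q).
From O(not q) and premise 6, O(not q -> c), we obtain O(c).
Premises 4, 8, 9, 10 do not contribute to this derivation.
So O(c) follows.

Yes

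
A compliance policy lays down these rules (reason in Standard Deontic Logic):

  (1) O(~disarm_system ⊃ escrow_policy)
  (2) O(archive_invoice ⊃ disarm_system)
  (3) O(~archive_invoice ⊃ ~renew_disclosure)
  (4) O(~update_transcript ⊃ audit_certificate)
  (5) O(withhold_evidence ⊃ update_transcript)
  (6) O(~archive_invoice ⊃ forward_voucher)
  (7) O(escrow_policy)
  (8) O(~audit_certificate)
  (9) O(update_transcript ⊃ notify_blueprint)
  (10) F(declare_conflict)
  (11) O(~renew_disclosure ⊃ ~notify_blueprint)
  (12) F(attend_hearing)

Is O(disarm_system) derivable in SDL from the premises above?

Yes

Premise 8 states O(~audit_certificate) outright.
Premise 4, O(~update_transcript ⊃ audit_certificate), contraposes to O(~audit_certificate ⊃ update_transcript); with O(~audit_certificate) we get O(update_transcript).
Premise 9 is O(update_transcript ⊃ notify_blueprint); since O(update_transcript), deontic closure gives O(notify_blueprint).
The contrapositive of premise 11 (O(~renew_disclosure ⊃ ~notify_blueprint)) is O(notify_blueprint ⊃ renew_disclosure), and O(notify_blueprint) is already established, so O(renew_disclosure).
The contrapositive of premise 3 (O(~archive_invoice ⊃ ~renew_disclosure)) is O(renew_disclosure ⊃ archive_invoice), and O(renew_disclosure) is already established, so O(archive_invoice).
Premise 2 is O(archive_invoice ⊃ disarm_system); since O(archive_invoice), deontic closure gives O(disarm_system).
Premises 1, 5, 6, 7, 10, 12 do not contribute to this derivation.
So O(disarm_system) follows.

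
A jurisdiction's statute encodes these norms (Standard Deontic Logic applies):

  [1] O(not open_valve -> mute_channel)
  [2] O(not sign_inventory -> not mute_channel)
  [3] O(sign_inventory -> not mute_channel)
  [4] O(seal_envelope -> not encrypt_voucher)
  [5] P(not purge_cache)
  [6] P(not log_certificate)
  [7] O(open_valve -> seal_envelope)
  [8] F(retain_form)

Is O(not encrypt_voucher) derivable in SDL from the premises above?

Premises 2 and 3 are O(not sign_inventory -> not mute_channel) and O(sign_inventory -> not mute_channel); every ideal world satisfies not sign_inventory or sign_inventory, so in either case not mute_channel holds — hence O(not mute_channel).
Premise 1 is O(not open_valve -> mute_channel); contrapositively O(not mute_channel -> open_valve). Since O(not mute_channel) holds, K gives O(open_valve).
Applying K to premise 7 (O(open_valve -> seal_envelope)) and O(open_valve) yields O(seal_envelope).
Premise 4 is O(seal_envelope -> not encrypt_voucher); since O(seal_envelope), deontic closure gives O(not encrypt_voucher).
Premises 5, 6, 8 do not contribute to this derivation.
So O(not encrypt_voucher) follows.

Yes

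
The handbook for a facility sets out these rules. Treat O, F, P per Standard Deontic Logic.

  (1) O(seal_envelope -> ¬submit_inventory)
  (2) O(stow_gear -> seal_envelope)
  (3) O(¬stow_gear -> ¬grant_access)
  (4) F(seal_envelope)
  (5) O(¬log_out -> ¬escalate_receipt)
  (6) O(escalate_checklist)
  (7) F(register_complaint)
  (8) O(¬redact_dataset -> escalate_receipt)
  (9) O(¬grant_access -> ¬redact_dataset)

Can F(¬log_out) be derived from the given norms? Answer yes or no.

Yes

Premise 4 is F(seal_envelope), i.e. O(¬seal_envelope).
Premise 2 is O(stow_gear -> seal_envelope); contrapositively O(¬seal_envelope -> ¬stow_gear). Since O(¬seal_envelope) holds, K gives O(¬stow_gear).
Applying K to premise 3 (O(¬stow_gear -> ¬grant_access)) and O(¬stow_gear) yields O(¬grant_access).
From O(¬grant_access) and premise 9, O(¬grant_access -> ¬redact_dataset), we obtain O(¬redact_dataset).
With premise 8, O(¬redact_dataset -> escalate_receipt), the K-axiom yields O(escalate_receipt).
Premise 5 is O(¬log_out -> ¬escalate_receipt); contrapositively O(escalate_receipt -> log_out). Since O(escalate_receipt) holds, K gives O(log_out).
Premises 1, 6, 7 do not contribute to this derivation.
So O(log_out) holds, i.e. F(¬log_out). The claim follows.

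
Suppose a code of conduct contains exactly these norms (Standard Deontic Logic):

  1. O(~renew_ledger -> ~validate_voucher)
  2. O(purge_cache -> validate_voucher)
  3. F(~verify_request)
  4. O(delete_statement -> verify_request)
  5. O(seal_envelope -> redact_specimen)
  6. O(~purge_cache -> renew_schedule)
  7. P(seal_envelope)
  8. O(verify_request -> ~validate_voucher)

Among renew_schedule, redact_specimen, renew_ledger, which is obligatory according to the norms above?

Premise 3, F(~verify_request), is equivalent to O(verify_request).
Applying K to premise 8 (O(verify_request -> ~validate_voucher)) and O(verify_request) yields O(~validate_voucher).
Premise 2, O(purge_cache -> validate_voucher), contraposes to O(~validate_voucher -> ~purge_cache); with O(~validate_voucher) we get O(~purge_cache).
Applying K to premise 6 (O(~purge_cache -> renew_schedule)) and O(~purge_cache) yields O(renew_schedule).
So O(renew_schedule) holds — renew_schedule is obligatory. None of the other listed options is made obligatory by any chain of premises.

renew_schedule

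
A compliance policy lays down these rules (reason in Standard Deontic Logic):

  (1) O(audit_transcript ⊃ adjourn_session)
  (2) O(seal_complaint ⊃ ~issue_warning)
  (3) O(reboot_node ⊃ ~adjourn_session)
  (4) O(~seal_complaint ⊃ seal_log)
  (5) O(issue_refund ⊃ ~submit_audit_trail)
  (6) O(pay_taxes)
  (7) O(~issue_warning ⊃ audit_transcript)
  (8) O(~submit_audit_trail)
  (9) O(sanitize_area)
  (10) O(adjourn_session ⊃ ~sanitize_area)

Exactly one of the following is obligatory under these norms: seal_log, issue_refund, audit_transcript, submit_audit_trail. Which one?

seal_log

From premise 9 we have O(sanitize_area).
The contrapositive of premise 10 (O(adjourn_session ⊃ ~sanitize_area)) is O(sanitize_area ⊃ ~adjourn_session), and O(sanitize_area) is already established, so O(~adjourn_session).
The contrapositive of premise 1 (O(audit_transcript ⊃ adjourn_session)) is O(~adjourn_session ⊃ ~audit_transcript), and O(~adjourn_session) is already established, so O(~audit_transcript).
Premise 7, O(~issue_warning ⊃ audit_transcript), contraposes to O(~audit_transcript ⊃ issue_warning); with O(~audit_transcript) we get O(issue_warning).
The contrapositive of premise 2 (O(seal_complaint ⊃ ~issue_warning)) is O(issue_warning ⊃ ~seal_complaint), and O(issue_warning) is already established, so O(~seal_complaint).
Applying K to premise 4 (O(~seal_complaint ⊃ seal_log)) and O(~seal_complaint) yields O(seal_log).
So O(seal_log) holds — seal_log is obligatory. None of the other listed options is made obligatory by any chain of premises.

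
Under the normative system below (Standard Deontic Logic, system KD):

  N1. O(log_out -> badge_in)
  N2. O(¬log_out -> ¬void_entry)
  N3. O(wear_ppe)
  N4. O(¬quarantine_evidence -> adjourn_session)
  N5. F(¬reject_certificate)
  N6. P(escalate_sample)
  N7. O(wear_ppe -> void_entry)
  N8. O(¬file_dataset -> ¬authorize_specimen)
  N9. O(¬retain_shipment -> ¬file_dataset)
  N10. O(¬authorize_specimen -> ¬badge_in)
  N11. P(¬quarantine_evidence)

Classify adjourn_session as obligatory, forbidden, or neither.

Neither

Premise 4 is O(¬quarantine_evidence -> adjourn_session), but O(¬quarantine_evidence) is not derivable from the premises (the permission P(¬quarantine_evidence) asserts only ¬O(quarantine_evidence), not O(¬quarantine_evidence)), so it does not yield O(adjourn_session).
No premise or chain of K-axiom applications forces O(adjourn_session), and none forces O(¬adjourn_session). So adjourn_session is neither obligatory nor forbidden under these norms.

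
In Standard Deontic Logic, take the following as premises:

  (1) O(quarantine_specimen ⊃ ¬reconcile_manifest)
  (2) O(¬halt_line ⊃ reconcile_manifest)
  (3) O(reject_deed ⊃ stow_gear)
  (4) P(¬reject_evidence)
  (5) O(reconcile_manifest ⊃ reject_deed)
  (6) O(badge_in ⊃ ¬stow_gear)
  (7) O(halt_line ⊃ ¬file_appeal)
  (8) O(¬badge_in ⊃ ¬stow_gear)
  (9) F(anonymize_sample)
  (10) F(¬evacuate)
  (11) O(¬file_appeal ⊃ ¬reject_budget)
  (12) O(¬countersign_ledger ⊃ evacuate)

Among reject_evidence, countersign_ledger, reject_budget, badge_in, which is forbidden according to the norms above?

By case analysis on ¬badge_in: premise 8 gives O(¬badge_in ⊃ ¬stow_gear) and premise 6 gives O(badge_in ⊃ ¬stow_gear), so O(¬stow_gear) either way.
Premise 3 is O(reject_deed ⊃ stow_gear); contrapositively O(¬stow_gear ⊃ ¬reject_deed). Since O(¬stow_gear) holds, K gives O(¬reject_deed).
Premise 5 is O(reconcile_manifest ⊃ reject_deed); contrapositively O(¬reject_deed ⊃ ¬reconcile_manifest). Since O(¬reject_deed) holds, K gives O(¬reconcile_manifest).
Premise 2 is O(¬halt_line ⊃ reconcile_manifest); contrapositively O(¬reconcile_manifest ⊃ halt_line). Since O(¬reconcile_manifest) holds, K gives O(halt_line).
With premise 7, O(halt_line ⊃ ¬file_appeal), the K-axiom yields O(¬file_appeal).
Premise 11 is O(¬file_appeal ⊃ ¬reject_budget); since O(¬file_appeal), deontic closure gives O(¬reject_budget).
So O(¬reject_budget) holds, i.e. reject_budget is forbidden. None of the other listed options is forbidden under the premises.

reject_budget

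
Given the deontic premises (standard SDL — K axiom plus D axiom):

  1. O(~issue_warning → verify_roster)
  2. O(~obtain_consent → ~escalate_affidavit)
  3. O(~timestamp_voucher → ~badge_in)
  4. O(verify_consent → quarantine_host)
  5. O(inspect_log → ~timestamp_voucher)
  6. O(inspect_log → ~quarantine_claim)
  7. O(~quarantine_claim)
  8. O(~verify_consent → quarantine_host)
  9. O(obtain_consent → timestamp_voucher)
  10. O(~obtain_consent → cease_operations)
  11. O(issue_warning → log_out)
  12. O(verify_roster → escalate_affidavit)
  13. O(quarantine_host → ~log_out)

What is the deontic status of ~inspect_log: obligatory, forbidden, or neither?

Obligatory

By case analysis on ~verify_consent: premise 8 gives O(~verify_consent → quarantine_host) and premise 4 gives O(verify_consent → quarantine_host), so O(quarantine_host) either way.
From O(quarantine_host) and premise 13, O(quarantine_host → ~log_out), we obtain O(~log_out).
Premise 11 is O(issue_warning → log_out); contrapositively O(~log_out → ~issue_warning). Since O(~log_out) holds, K gives O(~issue_warning).
Applying K to premise 1 (O(~issue_warning → verify_roster)) and O(~issue_warning) yields O(verify_roster).
With premise 12, O(verify_roster → escalate_affidavit), the K-axiom yields O(escalate_affidavit).
Premise 2, O(~obtain_consent → ~escalate_affidavit), contraposes to O(escalate_affidavit → obtain_consent); with O(escalate_affidavit) we get O(obtain_consent).
From O(obtain_consent) and premise 9, O(obtain_consent → timestamp_voucher), we obtain O(timestamp_voucher).
Premise 5, O(inspect_log → ~timestamp_voucher), contraposes to O(timestamp_voucher → ~inspect_log); with O(timestamp_voucher) we get O(~inspect_log).
Premises 3, 6, 7, 10 do not contribute to this derivation.
Hence ~inspect_log is obligatory.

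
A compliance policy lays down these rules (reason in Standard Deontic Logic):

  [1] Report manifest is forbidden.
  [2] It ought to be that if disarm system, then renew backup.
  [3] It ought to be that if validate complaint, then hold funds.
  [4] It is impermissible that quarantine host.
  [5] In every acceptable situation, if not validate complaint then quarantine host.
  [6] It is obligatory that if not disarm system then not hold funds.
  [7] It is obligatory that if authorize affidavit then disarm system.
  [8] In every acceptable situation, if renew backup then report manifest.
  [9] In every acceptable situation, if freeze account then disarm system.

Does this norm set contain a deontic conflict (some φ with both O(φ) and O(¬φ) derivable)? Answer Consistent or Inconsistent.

Inconsistent

Premise 4, F(quarantine_host), is equivalent to O(¬quarantine_host).
Premise 5, O(¬validate_complaint → quarantine_host), contraposes to O(¬quarantine_host → validate_complaint); with O(¬quarantine_host) we get O(validate_complaint).
With premise 3, O(validate_complaint → hold_funds), the K-axiom yields O(hold_funds).
Premise 6, O(¬disarm_system → ¬hold_funds), contraposes to O(hold_funds → disarm_system); with O(hold_funds) we get O(disarm_system).
From O(disarm_system) and premise 2, O(disarm_system → renew_backup), we obtain O(renew_backup).
From O(renew_backup) and premise 8, O(renew_backup → report_manifest), we obtain O(report_manifest).
However, F(report_manifest) at premise 1 amounts to O(¬report_manifest).
We now have both O(report_manifest) and O(¬report_manifest) — report_manifest is simultaneously obligatory and forbidden, violating the D-axiom.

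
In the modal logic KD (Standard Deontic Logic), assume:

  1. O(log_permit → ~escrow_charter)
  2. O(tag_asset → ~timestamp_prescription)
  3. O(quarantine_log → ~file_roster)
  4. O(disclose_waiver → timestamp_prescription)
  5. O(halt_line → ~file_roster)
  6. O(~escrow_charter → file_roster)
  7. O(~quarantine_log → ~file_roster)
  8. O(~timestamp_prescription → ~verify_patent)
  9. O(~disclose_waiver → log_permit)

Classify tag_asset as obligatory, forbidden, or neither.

Forbidden

Premises 3 and 7 are O(quarantine_log → ~file_roster) and O(~quarantine_log → ~file_roster); every ideal world satisfies quarantine_log or ~quarantine_log, so in either case ~file_roster holds — hence O(~file_roster).
The contrapositive of premise 6 (O(~escrow_charter → file_roster)) is O(~file_roster → escrow_charter), and O(~file_roster) is already established, so O(escrow_charter).
Premise 1 is O(log_permit → ~escrow_charter); contrapositively O(escrow_charter → ~log_permit). Since O(escrow_charter) holds, K gives O(~log_permit).
Premise 9 is O(~disclose_waiver → log_permit); contrapositively O(~log_permit → disclose_waiver). Since O(~log_permit) holds, K gives O(disclose_waiver).
Premise 4 is O(disclose_waiver → timestamp_prescription); since O(disclose_waiver), deontic closure gives O(timestamp_prescription).
Premise 2, O(tag_asset → ~timestamp_prescription), contraposes to O(timestamp_prescription → ~tag_asset); with O(timestamp_prescription) we get O(~tag_asset).
Premises 5, 8 do not contribute to this derivation.
Thus O(~tag_asset), which is F(tag_asset): tag_asset is forbidden.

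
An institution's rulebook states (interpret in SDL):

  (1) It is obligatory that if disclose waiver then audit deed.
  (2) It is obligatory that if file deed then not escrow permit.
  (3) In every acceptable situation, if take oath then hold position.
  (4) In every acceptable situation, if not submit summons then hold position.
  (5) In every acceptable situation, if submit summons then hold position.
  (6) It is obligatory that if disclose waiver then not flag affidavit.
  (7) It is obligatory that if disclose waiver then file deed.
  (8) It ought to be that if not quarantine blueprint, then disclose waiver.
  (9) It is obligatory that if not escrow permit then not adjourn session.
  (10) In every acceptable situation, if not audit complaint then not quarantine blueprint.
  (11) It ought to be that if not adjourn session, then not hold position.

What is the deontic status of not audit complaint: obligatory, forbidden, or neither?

Forbidden

Premises 5 and 4 are O(submit_summons → hold_position) and O(¬submit_summons → hold_position); every ideal world satisfies submit_summons or ¬submit_summons, so in either case hold_position holds — hence O(hold_position).
Premise 11 is O(¬adjourn_session → ¬hold_position); contrapositively O(hold_position → adjourn_session). Since O(hold_position) holds, K gives O(adjourn_session).
Premise 9 is O(¬escrow_permit → ¬adjourn_session); contrapositively O(adjourn_session → escrow_permit). Since O(adjourn_session) holds, K gives O(escrow_permit).
The contrapositive of premise 2 (O(file_deed → ¬escrow_permit)) is O(escrow_permit → ¬file_deed), and O(escrow_permit) is already established, so O(¬file_deed).
Premise 7 is O(disclose_waiver → file_deed); contrapositively O(¬file_deed → ¬disclose_waiver). Since O(¬file_deed) holds, K gives O(¬disclose_waiver).
Premise 8, O(¬quarantine_blueprint → disclose_waiver), contraposes to O(¬disclose_waiver → quarantine_blueprint); with O(¬disclose_waiver) we get O(quarantine_blueprint).
Premise 10 is O(¬audit_complaint → ¬quarantine_blueprint); contrapositively O(quarantine_blueprint → audit_complaint). Since O(quarantine_blueprint) holds, K gives O(audit_complaint).
Premises 1, 3, 6 do not contribute to this derivation.
Thus O(audit_complaint), which is F(¬audit_complaint): ¬audit_complaint is forbidden.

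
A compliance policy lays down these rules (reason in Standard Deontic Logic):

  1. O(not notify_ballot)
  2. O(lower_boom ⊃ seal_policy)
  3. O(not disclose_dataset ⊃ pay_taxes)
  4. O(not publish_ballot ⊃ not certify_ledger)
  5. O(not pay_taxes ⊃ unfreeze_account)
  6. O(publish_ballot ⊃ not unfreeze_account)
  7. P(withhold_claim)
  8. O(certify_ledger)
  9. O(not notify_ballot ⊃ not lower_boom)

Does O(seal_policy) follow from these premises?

Premise 2 is O(lower_boom ⊃ seal_policy), but O(lower_boom) is not derivable from the premises, so it does not yield O(seal_policy).
No other premise forces O(seal_policy). An ideal world satisfying every premise can still have seal_policy false, so O(seal_policy) is not derivable.

No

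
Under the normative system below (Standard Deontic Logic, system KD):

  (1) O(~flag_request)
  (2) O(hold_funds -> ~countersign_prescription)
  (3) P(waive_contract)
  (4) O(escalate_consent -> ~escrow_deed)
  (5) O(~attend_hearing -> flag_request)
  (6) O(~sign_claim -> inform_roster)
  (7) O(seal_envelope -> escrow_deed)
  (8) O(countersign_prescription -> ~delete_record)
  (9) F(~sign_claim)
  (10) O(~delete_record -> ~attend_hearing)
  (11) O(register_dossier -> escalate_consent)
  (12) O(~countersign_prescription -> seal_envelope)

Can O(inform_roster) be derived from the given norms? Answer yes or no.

Premise 6 is O(~sign_claim -> inform_roster), but O(~sign_claim) is not derivable from the premises, so it does not yield O(inform_roster).
No other premise forces O(inform_roster). An ideal world satisfying every premise can still have inform_roster false, so O(inform_roster) is not derivable.

No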